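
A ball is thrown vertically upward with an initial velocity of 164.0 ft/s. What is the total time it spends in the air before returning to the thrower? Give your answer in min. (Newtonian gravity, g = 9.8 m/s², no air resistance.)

v₀ = 164.0 ft/s × 0.3048 = 49.9872 m/s
t_total = 2 × v₀ / g = 2 × 49.9872 / 9.8 = 10.2015 s
t_total = 10.2015 s / 60.0 = 0.17 min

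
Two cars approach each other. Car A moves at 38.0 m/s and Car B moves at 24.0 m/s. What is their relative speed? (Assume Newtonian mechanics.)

v_rel = v_A + v_B = 38.0 + 24.0 = 62.0 m/s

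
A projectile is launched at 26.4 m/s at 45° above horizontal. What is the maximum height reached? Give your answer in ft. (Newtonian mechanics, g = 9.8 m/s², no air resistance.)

H = v₀² × sin²(θ) / (2g) = 26.4² × sin(45°)² / (2 × 9.8) = 696.96 × 0.5 / 19.6 = 17.7796 m
H = 17.7796 m / 0.3048 = 58.33 ft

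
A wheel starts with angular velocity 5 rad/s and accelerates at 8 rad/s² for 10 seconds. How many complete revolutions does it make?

θ = ω₀t + ½αt² = 5×10 + ½×8×10² = 450.0 rad
Total revolutions = θ/(2π) = 450.0/(2π) = 71.62
Complete revolutions = ⌊71.62⌋ = 71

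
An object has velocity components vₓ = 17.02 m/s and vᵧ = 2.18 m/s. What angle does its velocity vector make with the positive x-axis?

θ = arctan(vᵧ/vₓ) = arctan(2.18/17.02) = 7.3°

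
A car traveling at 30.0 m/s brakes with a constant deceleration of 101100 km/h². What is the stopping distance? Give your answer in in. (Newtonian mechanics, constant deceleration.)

a = 101100 km/h² × 7.716049382716049e-05 = 7.80093 m/s²
d = v₀² / (2a) = 30.0² / (2 × 7.80093) = 900.0 / 15.6019 = 57.6853 m
d = 57.6853 m / 0.0254 = 2271 in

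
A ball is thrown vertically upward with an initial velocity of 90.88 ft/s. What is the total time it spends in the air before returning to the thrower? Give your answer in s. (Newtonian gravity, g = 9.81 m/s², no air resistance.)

v₀ = 90.88 ft/s × 0.3048 = 27.7002 m/s
t_total = 2 × v₀ / g = 2 × 27.7002 / 9.81 = 5.647 s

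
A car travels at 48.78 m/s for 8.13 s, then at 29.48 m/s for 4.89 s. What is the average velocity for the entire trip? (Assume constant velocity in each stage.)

d₁ = v₁t₁ = 48.78 × 8.13 = 396.5814 m
d₂ = v₂t₂ = 29.48 × 4.89 = 144.1572 m
d_total = 540.7386 m, t_total = 13.02 s
v_avg = d_total/t_total = 540.7386/13.02 = 41.53 m/s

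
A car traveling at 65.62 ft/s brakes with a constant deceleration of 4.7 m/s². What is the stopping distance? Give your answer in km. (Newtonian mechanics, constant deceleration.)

v₀ = 65.62 ft/s × 0.3048 = 20.001 m/s
d = v₀² / (2a) = 20.001² / (2 × 4.7) = 400.04 / 9.4 = 42.5574 m
d = 42.5574 m / 1000.0 = 0.04256 km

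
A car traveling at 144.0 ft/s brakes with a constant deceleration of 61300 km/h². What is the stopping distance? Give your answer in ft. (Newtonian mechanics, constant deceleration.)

v₀ = 144.0 ft/s × 0.3048 = 43.8912 m/s
a = 61300 km/h² × 7.716049382716049e-05 = 4.72994 m/s²
d = v₀² / (2a) = 43.8912² / (2 × 4.72994) = 1926.44 / 9.45988 = 203.643 m
d = 203.643 m / 0.3048 = 668.1 ft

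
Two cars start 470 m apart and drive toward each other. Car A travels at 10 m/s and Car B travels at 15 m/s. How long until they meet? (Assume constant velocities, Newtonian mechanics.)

Combined speed: v_combined = 10 + 15 = 25 m/s
Time to meet: t = d/v_combined = 470/25 = 18.8 s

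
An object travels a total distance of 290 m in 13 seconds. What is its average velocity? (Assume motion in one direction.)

v_avg = Δd / Δt = 290 / 13 = 22.31 m/s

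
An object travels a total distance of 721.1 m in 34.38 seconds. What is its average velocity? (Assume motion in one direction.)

v_avg = Δd / Δt = 721.1 / 34.38 = 20.97 m/s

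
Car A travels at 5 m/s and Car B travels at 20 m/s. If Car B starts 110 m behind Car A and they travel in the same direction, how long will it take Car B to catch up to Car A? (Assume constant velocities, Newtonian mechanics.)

Relative speed: v_rel = 20 - 5 = 15 m/s
Time to catch: t = d₀/v_rel = 110/15 = 7.33 s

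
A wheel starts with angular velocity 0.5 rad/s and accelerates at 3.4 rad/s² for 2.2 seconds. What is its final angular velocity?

ω = ω₀ + αt = 0.5 + 3.4 × 2.2 = 7.98 rad/s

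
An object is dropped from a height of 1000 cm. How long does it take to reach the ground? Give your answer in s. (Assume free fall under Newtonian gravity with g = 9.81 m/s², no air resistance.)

h = 1000 cm × 0.01 = 10.0 m
t = √(2h/g) = √(2 × 10.0 / 9.81) = 1.428 s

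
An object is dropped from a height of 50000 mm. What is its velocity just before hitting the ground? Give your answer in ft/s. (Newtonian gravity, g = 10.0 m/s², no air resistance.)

h = 50000 mm × 0.001 = 50.0 m
v = √(2gh) = √(2 × 10.0 × 50.0) = 31.6228 m/s
v = 31.6228 m/s / 0.3048 = 103.7 ft/s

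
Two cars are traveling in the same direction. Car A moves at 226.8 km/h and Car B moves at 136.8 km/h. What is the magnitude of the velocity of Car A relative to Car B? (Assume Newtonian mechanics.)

v_rel = |v_A - v_B| = |226.8 - 136.8| = 90.0 km/h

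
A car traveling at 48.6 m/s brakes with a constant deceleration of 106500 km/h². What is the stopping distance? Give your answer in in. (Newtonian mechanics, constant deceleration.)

a = 106500 km/h² × 7.716049382716049e-05 = 8.21759 m/s²
d = v₀² / (2a) = 48.6² / (2 × 8.21759) = 2361.96 / 16.4352 = 143.713 m
d = 143.713 m / 0.0254 = 5658 in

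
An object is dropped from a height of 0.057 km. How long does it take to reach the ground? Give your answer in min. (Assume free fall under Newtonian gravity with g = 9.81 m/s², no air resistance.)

h = 0.057 km × 1000.0 = 57.0 m
t = √(2h/g) = √(2 × 57.0 / 9.81) = 3.40893 s
t = 3.40893 s / 60.0 = 0.05682 min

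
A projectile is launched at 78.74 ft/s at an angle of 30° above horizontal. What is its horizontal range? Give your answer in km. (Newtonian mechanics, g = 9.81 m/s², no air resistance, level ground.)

v₀ = 78.74 ft/s × 0.3048 = 24.0 m/s
R = v₀² × sin(2θ) / g = 24.0² × sin(2 × 30°) / 9.81 = 576.0 × 0.866025 / 9.81 = 50.8492 m
R = 50.8492 m / 1000.0 = 0.05085 km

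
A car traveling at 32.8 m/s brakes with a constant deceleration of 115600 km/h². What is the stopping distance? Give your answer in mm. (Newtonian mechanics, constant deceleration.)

a = 115600 km/h² × 7.716049382716049e-05 = 8.91975 m/s²
d = v₀² / (2a) = 32.8² / (2 × 8.91975) = 1075.84 / 17.8395 = 60.3066 m
d = 60.3066 m / 0.001 = 60310 mm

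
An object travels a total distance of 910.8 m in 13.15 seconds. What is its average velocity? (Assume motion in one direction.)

v_avg = Δd / Δt = 910.8 / 13.15 = 69.26 m/s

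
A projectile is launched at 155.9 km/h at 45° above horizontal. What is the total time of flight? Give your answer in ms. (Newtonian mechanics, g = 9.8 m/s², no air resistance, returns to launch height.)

v₀ = 155.9 km/h × 0.2777777777777778 = 43.3056 m/s
T = 2 × v₀ × sin(θ) / g = 2 × 43.3056 × sin(45°) / 9.8 = 2 × 43.3056 × 0.707107 / 9.8 = 6.24933 s
T = 6.24933 s / 0.001 = 6249 ms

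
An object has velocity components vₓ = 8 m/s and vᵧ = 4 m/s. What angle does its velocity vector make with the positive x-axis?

θ = arctan(vᵧ/vₓ) = arctan(4/8) = 26.57°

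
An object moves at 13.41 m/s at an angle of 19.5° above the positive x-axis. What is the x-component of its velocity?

vₓ = v cos(θ) = 13.41 × cos(19.5°) = 12.64 m/s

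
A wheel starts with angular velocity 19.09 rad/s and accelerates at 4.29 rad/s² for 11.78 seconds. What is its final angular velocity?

ω = ω₀ + αt = 19.09 + 4.29 × 11.78 = 69.63 rad/s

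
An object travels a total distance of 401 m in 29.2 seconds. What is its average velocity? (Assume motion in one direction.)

v_avg = Δd / Δt = 401 / 29.2 = 13.73 m/s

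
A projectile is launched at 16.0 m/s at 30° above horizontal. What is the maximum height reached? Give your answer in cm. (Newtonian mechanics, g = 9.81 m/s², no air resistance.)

H = v₀² × sin²(θ) / (2g) = 16.0² × sin(30°)² / (2 × 9.81) = 256.0 × 0.25 / 19.62 = 3.26198 m
H = 3.26198 m / 0.01 = 326.2 cm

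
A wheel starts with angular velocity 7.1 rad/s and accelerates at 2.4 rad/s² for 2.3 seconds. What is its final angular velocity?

ω = ω₀ + αt = 7.1 + 2.4 × 2.3 = 12.62 rad/s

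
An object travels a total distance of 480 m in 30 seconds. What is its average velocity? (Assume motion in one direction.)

v_avg = Δd / Δt = 480 / 30 = 16.0 m/s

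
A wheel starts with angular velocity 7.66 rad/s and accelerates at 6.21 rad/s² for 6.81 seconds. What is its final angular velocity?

ω = ω₀ + αt = 7.66 + 6.21 × 6.81 = 49.95 rad/s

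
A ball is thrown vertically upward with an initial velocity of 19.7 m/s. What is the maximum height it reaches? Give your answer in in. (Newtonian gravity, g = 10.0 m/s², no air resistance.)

h_max = v₀² / (2g) = 19.7² / (2 × 10.0) = 388.09 / 20.0 = 19.4045 m
h_max = 19.4045 m / 0.0254 = 764.0 in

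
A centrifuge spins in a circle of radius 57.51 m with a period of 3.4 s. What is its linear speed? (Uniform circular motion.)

v = 2πr/T = 2π×57.51/3.4 = 106.28 m/s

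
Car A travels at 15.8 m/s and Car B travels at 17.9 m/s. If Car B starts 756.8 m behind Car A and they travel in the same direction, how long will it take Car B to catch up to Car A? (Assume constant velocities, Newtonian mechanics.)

Relative speed: v_rel = 17.9 - 15.8 = 2.1 m/s
Time to catch: t = d₀/v_rel = 756.8/2.1 = 360.38 s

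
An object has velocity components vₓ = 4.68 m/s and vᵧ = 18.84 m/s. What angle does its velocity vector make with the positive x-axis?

θ = arctan(vᵧ/vₓ) = arctan(18.84/4.68) = 76.05°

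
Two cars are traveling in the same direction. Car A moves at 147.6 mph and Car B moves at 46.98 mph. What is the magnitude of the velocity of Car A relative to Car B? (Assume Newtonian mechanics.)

v_rel = |v_A - v_B| = |147.6 - 46.98| = 100.62 mph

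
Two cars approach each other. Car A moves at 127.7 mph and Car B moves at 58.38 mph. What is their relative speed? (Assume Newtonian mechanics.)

v_rel = v_A + v_B = 127.7 + 58.38 = 186.08 mph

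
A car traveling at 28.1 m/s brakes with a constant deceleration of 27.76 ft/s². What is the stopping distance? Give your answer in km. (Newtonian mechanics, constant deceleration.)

a = 27.76 ft/s² × 0.3048 = 8.46125 m/s²
d = v₀² / (2a) = 28.1² / (2 × 8.46125) = 789.61 / 16.9225 = 46.6604 m
d = 46.6604 m / 1000.0 = 0.04666 km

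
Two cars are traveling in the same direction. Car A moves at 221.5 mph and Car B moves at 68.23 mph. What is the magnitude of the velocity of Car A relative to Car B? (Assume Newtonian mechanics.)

v_rel = |v_A - v_B| = |221.5 - 68.23| = 153.27 mph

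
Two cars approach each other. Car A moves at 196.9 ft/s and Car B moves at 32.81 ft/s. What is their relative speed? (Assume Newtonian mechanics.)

v_rel = v_A + v_B = 196.9 + 32.81 = 229.71 ft/s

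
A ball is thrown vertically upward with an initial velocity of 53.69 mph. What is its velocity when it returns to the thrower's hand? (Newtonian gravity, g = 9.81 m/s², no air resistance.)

By conservation of energy (no air resistance), the ball returns to the throw height with the same speed as launch, but directed downward.
|v_ground| = v₀ = 53.69 mph
v_ground = 53.69 mph (downward)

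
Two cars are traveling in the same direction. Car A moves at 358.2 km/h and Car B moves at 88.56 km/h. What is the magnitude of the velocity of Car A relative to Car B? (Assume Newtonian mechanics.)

v_rel = |v_A - v_B| = |358.2 - 88.56| = 269.64 km/h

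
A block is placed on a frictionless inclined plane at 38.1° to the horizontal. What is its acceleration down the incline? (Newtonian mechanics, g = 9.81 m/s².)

a = g sin(θ) = 9.81 × sin(38.1°) = 9.81 × 0.617 = 6.05 m/s²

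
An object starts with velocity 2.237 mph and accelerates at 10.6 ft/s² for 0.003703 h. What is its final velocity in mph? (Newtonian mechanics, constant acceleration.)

v₀ = 2.237 mph × 0.44704 = 1.00003 m/s
a = 10.6 ft/s² × 0.3048 = 3.23088 m/s²
t = 0.003703 h × 3600.0 = 13.3308 s
v = v₀ + a × t = 1.00003 + 3.23088 × 13.3308 = 44.0702 m/s
v = 44.0702 m/s / 0.44704 = 98.58 mph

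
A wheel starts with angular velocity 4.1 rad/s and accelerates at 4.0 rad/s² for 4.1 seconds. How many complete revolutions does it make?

θ = ω₀t + ½αt² = 4.1×4.1 + ½×4.0×4.1² = 50.43 rad
Total revolutions = θ/(2π) = 50.43/(2π) = 8.03
Complete revolutions = ⌊8.03⌋ = 8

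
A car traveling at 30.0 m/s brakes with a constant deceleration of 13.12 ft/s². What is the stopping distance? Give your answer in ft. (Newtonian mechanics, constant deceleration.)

a = 13.12 ft/s² × 0.3048 = 3.99898 m/s²
d = v₀² / (2a) = 30.0² / (2 × 3.99898) = 900.0 / 7.99796 = 112.529 m
d = 112.529 m / 0.3048 = 369.2 ft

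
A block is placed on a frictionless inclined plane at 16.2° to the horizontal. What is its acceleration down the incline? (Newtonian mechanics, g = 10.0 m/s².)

a = g sin(θ) = 10.0 × sin(16.2°) = 10.0 × 0.279 = 2.79 m/s²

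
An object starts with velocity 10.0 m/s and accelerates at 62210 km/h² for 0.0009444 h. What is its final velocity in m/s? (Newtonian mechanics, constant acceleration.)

a = 62210 km/h² × 7.716049382716049e-05 = 4.80015 m/s²
t = 0.0009444 h × 3600.0 = 3.39984 s
v = v₀ + a × t = 10.0 + 4.80015 × 3.39984 = 26.32 m/s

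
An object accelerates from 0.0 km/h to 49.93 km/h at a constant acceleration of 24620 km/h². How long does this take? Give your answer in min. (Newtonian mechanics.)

v₀ = 0.0 km/h × 0.2777777777777778 = 0.0 m/s
v = 49.93 km/h × 0.2777777777777778 = 13.8694 m/s
a = 24620 km/h² × 7.716049382716049e-05 = 1.89969 m/s²
t = (v - v₀) / a = (13.8694 - 0.0) / 1.89969 = 7.30088 s
t = 7.30088 s / 60.0 = 0.1217 min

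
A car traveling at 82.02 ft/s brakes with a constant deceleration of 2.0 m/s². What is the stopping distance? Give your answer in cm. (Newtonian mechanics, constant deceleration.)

v₀ = 82.02 ft/s × 0.3048 = 24.9997 m/s
d = v₀² / (2a) = 24.9997² / (2 × 2.0) = 624.985 / 4.0 = 156.246 m
d = 156.246 m / 0.01 = 15620 cm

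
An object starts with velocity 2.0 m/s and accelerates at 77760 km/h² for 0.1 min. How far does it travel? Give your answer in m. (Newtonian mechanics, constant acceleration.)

a = 77760 km/h² × 7.716049382716049e-05 = 6.0 m/s²
t = 0.1 min × 60.0 = 6.0 s
d = v₀ × t + ½ × a × t² = 2.0 × 6.0 + 0.5 × 6.0 × 6.0² = 120.0 m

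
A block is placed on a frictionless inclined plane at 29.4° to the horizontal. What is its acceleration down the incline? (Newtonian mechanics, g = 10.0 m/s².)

a = g sin(θ) = 10.0 × sin(29.4°) = 10.0 × 0.4909 = 4.91 m/s²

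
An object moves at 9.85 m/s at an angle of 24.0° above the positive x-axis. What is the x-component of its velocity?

vₓ = v cos(θ) = 9.85 × cos(24.0°) = 9.0 m/s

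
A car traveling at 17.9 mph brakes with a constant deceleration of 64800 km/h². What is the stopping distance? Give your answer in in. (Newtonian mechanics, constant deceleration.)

v₀ = 17.9 mph × 0.44704 = 8.00202 m/s
a = 64800 km/h² × 7.716049382716049e-05 = 5.0 m/s²
d = v₀² / (2a) = 8.00202² / (2 × 5.0) = 64.0323 / 10.0 = 6.40323 m
d = 6.40323 m / 0.0254 = 252.1 in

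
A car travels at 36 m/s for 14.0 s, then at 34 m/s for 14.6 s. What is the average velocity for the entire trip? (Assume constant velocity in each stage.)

d₁ = v₁t₁ = 36 × 14.0 = 504.0 m
d₂ = v₂t₂ = 34 × 14.6 = 496.4 m
d_total = 1000.4 m, t_total = 28.6 s
v_avg = d_total/t_total = 1000.4/28.6 = 34.98 m/s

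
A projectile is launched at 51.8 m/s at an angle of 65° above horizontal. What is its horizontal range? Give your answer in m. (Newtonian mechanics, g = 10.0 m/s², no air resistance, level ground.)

R = v₀² × sin(2θ) / g = 51.8² × sin(2 × 65°) / 10.0 = 2683.24 × 0.766044 / 10.0 = 205.5 m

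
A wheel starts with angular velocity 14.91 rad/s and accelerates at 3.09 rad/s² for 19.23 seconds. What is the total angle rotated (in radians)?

θ = ω₀t + ½αt² = 14.91×19.23 + ½×3.09×19.23² = 858.05 rad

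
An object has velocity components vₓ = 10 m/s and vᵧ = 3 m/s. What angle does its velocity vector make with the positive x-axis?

θ = arctan(vᵧ/vₓ) = arctan(3/10) = 16.7°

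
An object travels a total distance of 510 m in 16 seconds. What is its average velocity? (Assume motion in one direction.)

v_avg = Δd / Δt = 510 / 16 = 31.88 m/s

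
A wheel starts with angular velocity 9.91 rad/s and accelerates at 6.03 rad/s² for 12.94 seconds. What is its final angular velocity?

ω = ω₀ + αt = 9.91 + 6.03 × 12.94 = 87.94 rad/s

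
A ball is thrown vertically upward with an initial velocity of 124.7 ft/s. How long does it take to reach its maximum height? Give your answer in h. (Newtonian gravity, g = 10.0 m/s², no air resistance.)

v₀ = 124.7 ft/s × 0.3048 = 38.0086 m/s
t_up = v₀ / g = 38.0086 / 10.0 = 3.80086 s
t_up = 3.80086 s / 3600.0 = 0.001056 h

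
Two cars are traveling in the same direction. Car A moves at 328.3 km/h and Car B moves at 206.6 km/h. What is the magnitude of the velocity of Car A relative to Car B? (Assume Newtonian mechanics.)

v_rel = |v_A - v_B| = |328.3 - 206.6| = 121.7 km/h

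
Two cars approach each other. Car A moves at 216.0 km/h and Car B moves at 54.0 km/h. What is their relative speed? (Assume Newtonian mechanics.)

v_rel = v_A + v_B = 216.0 + 54.0 = 270.0 km/h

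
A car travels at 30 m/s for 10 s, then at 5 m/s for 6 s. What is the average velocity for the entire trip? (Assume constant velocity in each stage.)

d₁ = v₁t₁ = 30 × 10 = 300 m
d₂ = v₂t₂ = 5 × 6 = 30 m
d_total = 330 m, t_total = 16 s
v_avg = d_total/t_total = 330/16 = 20.62 m/s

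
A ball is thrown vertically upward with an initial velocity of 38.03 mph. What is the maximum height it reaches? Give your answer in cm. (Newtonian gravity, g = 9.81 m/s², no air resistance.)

v₀ = 38.03 mph × 0.44704 = 17.0009 m/s
h_max = v₀² / (2g) = 17.0009² / (2 × 9.81) = 289.031 / 19.62 = 14.7314 m
h_max = 14.7314 m / 0.01 = 1473 cm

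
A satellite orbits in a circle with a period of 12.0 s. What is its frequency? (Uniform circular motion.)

f = 1/T = 1/12.0 = 0.0833 Hz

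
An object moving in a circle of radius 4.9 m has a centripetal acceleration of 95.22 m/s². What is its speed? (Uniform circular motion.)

v = √(a_c × r) = √(95.22 × 4.9) = 21.6 m/s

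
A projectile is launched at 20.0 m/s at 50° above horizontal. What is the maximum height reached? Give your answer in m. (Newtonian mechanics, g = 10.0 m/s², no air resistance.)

H = v₀² × sin²(θ) / (2g) = 20.0² × sin(50°)² / (2 × 10.0) = 400.0 × 0.586824 / 20.0 = 11.74 m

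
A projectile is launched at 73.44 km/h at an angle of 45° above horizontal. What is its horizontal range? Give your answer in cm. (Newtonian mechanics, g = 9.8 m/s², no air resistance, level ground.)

v₀ = 73.44 km/h × 0.2777777777777778 = 20.4 m/s
R = v₀² × sin(2θ) / g = 20.4² × sin(2 × 45°) / 9.8 = 416.16 × 1.0 / 9.8 = 42.4653 m
R = 42.4653 m / 0.01 = 4247 cm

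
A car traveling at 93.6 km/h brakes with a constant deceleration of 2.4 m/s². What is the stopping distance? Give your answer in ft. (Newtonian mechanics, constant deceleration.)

v₀ = 93.6 km/h × 0.2777777777777778 = 26.0 m/s
d = v₀² / (2a) = 26.0² / (2 × 2.4) = 676.0 / 4.8 = 140.833 m
d = 140.833 m / 0.3048 = 462.1 ft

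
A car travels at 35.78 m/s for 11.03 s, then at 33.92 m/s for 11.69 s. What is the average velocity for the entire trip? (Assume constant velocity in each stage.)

d₁ = v₁t₁ = 35.78 × 11.03 = 394.6534 m
d₂ = v₂t₂ = 33.92 × 11.69 = 396.5248 m
d_total = 791.1782 m, t_total = 22.72 s
v_avg = d_total/t_total = 791.1782/22.72 = 34.82 m/s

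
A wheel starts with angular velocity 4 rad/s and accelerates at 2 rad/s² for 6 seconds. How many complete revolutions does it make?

θ = ω₀t + ½αt² = 4×6 + ½×2×6² = 60.0 rad
Total revolutions = θ/(2π) = 60.0/(2π) = 9.55
Complete revolutions = ⌊9.55⌋ = 9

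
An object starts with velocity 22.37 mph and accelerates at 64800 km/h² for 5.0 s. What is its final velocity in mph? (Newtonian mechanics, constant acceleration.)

v₀ = 22.37 mph × 0.44704 = 10.0003 m/s
a = 64800 km/h² × 7.716049382716049e-05 = 5.0 m/s²
v = v₀ + a × t = 10.0003 + 5.0 × 5.0 = 35.0003 m/s
v = 35.0003 m/s / 0.44704 = 78.29 mph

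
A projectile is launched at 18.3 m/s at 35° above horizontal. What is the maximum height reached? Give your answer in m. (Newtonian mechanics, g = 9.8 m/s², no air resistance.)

H = v₀² × sin²(θ) / (2g) = 18.3² × sin(35°)² / (2 × 9.8) = 334.89 × 0.32899 / 19.6 = 5.621 m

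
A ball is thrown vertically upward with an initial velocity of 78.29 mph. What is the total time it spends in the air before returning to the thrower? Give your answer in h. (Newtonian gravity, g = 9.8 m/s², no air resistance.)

v₀ = 78.29 mph × 0.44704 = 34.9988 m/s
t_total = 2 × v₀ / g = 2 × 34.9988 / 9.8 = 7.14261 s
t_total = 7.14261 s / 3600.0 = 0.001984 h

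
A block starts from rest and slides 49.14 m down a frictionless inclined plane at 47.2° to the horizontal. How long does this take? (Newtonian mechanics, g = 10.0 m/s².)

a = g sin(θ) = 10.0 × sin(47.2°) = 7.3373 m/s²
t = √(2d/a) = √(2 × 49.14 / 7.3373) = 3.66 s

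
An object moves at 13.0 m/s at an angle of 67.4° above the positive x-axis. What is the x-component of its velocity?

vₓ = v cos(θ) = 13.0 × cos(67.4°) = 5.0 m/s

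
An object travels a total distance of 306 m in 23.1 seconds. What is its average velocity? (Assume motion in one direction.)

v_avg = Δd / Δt = 306 / 23.1 = 13.25 m/s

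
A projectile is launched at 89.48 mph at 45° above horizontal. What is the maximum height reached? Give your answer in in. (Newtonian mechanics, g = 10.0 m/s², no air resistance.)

v₀ = 89.48 mph × 0.44704 = 40.0011 m/s
H = v₀² × sin²(θ) / (2g) = 40.0011² × sin(45°)² / (2 × 10.0) = 1600.09 × 0.5 / 20.0 = 40.0022 m
H = 40.0022 m / 0.0254 = 1575 in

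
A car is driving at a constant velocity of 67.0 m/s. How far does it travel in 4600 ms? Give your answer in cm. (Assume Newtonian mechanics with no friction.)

t = 4600 ms × 0.001 = 4.6 s
d = v × t = 67.0 × 4.6 = 308.2 m
d = 308.2 m / 0.01 = 30820 cm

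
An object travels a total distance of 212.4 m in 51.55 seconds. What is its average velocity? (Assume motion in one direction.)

v_avg = Δd / Δt = 212.4 / 51.55 = 4.12 m/s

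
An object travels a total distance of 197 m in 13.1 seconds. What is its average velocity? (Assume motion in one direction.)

v_avg = Δd / Δt = 197 / 13.1 = 15.04 m/s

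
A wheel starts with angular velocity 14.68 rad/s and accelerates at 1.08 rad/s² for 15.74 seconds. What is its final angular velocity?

ω = ω₀ + αt = 14.68 + 1.08 × 15.74 = 31.68 rad/s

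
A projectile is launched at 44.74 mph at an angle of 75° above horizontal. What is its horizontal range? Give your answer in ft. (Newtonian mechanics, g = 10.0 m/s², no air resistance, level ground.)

v₀ = 44.74 mph × 0.44704 = 20.0006 m/s
R = v₀² × sin(2θ) / g = 20.0006² × sin(2 × 75°) / 10.0 = 400.024 × 0.5 / 10.0 = 20.0012 m
R = 20.0012 m / 0.3048 = 65.62 ft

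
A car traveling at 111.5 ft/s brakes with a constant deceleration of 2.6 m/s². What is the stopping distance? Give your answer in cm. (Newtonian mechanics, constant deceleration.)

v₀ = 111.5 ft/s × 0.3048 = 33.9852 m/s
d = v₀² / (2a) = 33.9852² / (2 × 2.6) = 1154.99 / 5.2 = 222.113 m
d = 222.113 m / 0.01 = 22210 cm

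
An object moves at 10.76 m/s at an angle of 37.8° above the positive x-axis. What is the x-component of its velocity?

vₓ = v cos(θ) = 10.76 × cos(37.8°) = 8.5 m/s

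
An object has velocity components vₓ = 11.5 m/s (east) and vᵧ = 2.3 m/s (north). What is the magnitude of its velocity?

|v| = √(vₓ² + vᵧ²) = √(11.5² + 2.3²) = √(137.54) = 11.73 m/s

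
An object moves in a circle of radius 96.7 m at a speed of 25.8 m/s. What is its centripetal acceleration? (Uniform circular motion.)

a_c = v²/r = 25.8²/96.7 = 665.64/96.7 = 6.88 m/s²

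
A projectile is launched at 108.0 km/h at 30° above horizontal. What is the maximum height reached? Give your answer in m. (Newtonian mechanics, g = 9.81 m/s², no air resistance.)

v₀ = 108.0 km/h × 0.2777777777777778 = 30.0 m/s
H = v₀² × sin²(θ) / (2g) = 30.0² × sin(30°)² / (2 × 9.81) = 900.0 × 0.25 / 19.62 = 11.47 m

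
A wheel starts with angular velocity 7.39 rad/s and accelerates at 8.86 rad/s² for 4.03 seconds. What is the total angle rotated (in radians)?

θ = ω₀t + ½αt² = 7.39×4.03 + ½×8.86×4.03² = 101.73 rad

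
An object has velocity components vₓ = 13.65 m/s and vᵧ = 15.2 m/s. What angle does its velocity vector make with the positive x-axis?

θ = arctan(vᵧ/vₓ) = arctan(15.2/13.65) = 48.08°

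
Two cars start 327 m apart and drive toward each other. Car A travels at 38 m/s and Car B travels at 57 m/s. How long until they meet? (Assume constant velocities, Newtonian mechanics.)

Combined speed: v_combined = 38 + 57 = 95 m/s
Time to meet: t = d/v_combined = 327/95 = 3.44 s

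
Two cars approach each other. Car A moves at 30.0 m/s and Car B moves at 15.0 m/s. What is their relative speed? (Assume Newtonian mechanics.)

v_rel = v_A + v_B = 30.0 + 15.0 = 45.0 m/s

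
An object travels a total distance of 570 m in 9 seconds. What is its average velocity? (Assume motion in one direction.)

v_avg = Δd / Δt = 570 / 9 = 63.33 m/s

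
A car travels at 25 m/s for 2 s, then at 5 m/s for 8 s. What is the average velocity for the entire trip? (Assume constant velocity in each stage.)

d₁ = v₁t₁ = 25 × 2 = 50 m
d₂ = v₂t₂ = 5 × 8 = 40 m
d_total = 90 m, t_total = 10 s
v_avg = d_total/t_total = 90/10 = 9.0 m/s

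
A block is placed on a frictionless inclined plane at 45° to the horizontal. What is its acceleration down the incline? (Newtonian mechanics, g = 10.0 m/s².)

a = g sin(θ) = 10.0 × sin(45°) = 10.0 × 0.7071 = 7.07 m/s²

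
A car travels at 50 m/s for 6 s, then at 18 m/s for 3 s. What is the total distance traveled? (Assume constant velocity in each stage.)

d₁ = v₁t₁ = 50 × 6 = 300 m
d₂ = v₂t₂ = 18 × 3 = 54 m
d_total = 300 + 54 = 354 m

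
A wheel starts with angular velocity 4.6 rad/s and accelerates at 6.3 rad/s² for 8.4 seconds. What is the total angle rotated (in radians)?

θ = ω₀t + ½αt² = 4.6×8.4 + ½×6.3×8.4² = 260.9 rad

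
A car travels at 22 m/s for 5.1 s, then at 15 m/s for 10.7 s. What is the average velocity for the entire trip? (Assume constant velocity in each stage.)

d₁ = v₁t₁ = 22 × 5.1 = 112.2 m
d₂ = v₂t₂ = 15 × 10.7 = 160.5 m
d_total = 272.7 m, t_total = 15.8 s
v_avg = d_total/t_total = 272.7/15.8 = 17.26 m/s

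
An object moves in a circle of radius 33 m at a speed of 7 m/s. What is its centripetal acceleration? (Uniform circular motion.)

a_c = v²/r = 7²/33 = 49/33 = 1.48 m/s²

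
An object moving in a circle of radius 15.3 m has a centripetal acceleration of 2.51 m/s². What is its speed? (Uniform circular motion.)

v = √(a_c × r) = √(2.51 × 15.3) = 6.2 m/s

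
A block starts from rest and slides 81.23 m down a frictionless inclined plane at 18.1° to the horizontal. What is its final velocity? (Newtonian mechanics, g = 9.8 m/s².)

a = g sin(θ) = 9.8 × sin(18.1°) = 3.0446 m/s²
v = √(2ad) = √(2 × 3.0446 × 81.23) = 22.24 m/s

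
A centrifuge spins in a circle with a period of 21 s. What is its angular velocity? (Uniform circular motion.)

ω = 2π/T = 2π/21 = 0.2992 rad/s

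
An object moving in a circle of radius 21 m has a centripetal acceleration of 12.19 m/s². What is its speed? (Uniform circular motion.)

v = √(a_c × r) = √(12.19 × 21) = 16.0 m/s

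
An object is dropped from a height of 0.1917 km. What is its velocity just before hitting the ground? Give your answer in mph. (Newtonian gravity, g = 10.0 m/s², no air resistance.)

h = 0.1917 km × 1000.0 = 191.7 m
v = √(2gh) = √(2 × 10.0 × 191.7) = 61.9193 m/s
v = 61.9193 m/s / 0.44704 = 138.5 mph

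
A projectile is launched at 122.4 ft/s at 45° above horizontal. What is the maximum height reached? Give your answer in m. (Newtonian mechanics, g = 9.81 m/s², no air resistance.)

v₀ = 122.4 ft/s × 0.3048 = 37.3075 m/s
H = v₀² × sin²(θ) / (2g) = 37.3075² × sin(45°)² / (2 × 9.81) = 1391.85 × 0.5 / 19.62 = 35.47 m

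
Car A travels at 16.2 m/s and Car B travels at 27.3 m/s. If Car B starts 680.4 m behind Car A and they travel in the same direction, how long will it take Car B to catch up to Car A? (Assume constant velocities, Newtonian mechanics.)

Relative speed: v_rel = 27.3 - 16.2 = 11.1 m/s
Time to catch: t = d₀/v_rel = 680.4/11.1 = 61.3 s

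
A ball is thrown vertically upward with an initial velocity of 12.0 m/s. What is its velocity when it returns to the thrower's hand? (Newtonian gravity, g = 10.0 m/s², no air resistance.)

By conservation of energy (no air resistance), the ball returns to the throw height with the same speed as launch, but directed downward.
|v_ground| = v₀ = 12.0 m/s
v_ground = 12.0 m/s (downward)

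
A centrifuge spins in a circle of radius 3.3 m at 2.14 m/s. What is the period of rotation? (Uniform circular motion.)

T = 2πr/v = 2π×3.3/2.14 = 9.69 s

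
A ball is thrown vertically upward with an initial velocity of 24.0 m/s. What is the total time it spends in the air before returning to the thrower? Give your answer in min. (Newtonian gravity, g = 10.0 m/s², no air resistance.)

t_total = 2 × v₀ / g = 2 × 24.0 / 10.0 = 4.8 s
t_total = 4.8 s / 60.0 = 0.08 min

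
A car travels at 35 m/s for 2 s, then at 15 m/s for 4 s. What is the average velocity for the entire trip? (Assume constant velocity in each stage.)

d₁ = v₁t₁ = 35 × 2 = 70 m
d₂ = v₂t₂ = 15 × 4 = 60 m
d_total = 130 m, t_total = 6 s
v_avg = d_total/t_total = 130/6 = 21.67 m/s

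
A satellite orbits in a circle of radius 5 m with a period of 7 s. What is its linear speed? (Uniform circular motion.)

v = 2πr/T = 2π×5/7 = 4.49 m/s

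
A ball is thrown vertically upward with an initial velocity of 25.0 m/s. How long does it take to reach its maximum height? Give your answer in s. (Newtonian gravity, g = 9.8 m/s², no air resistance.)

t_up = v₀ / g = 25.0 / 9.8 = 2.551 s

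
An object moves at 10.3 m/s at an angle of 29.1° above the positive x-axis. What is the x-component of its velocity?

vₓ = v cos(θ) = 10.3 × cos(29.1°) = 9.0 m/s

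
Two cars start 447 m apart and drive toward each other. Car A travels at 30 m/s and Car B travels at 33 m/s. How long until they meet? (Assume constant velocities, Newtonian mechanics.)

Combined speed: v_combined = 30 + 33 = 63 m/s
Time to meet: t = d/v_combined = 447/63 = 7.1 s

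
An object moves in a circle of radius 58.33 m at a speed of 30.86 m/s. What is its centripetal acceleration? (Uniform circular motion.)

a_c = v²/r = 30.86²/58.33 = 952.3396/58.33 = 16.33 m/s²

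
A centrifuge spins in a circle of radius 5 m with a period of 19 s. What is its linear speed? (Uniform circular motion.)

v = 2πr/T = 2π×5/19 = 1.65 m/s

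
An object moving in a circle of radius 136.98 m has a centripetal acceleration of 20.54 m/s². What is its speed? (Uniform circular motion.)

v = √(a_c × r) = √(20.54 × 136.98) = 53.04 m/s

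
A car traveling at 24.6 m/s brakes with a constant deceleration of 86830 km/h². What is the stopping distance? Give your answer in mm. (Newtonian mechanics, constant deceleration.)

a = 86830 km/h² × 7.716049382716049e-05 = 6.69985 m/s²
d = v₀² / (2a) = 24.6² / (2 × 6.69985) = 605.16 / 13.3997 = 45.1622 m
d = 45.1622 m / 0.001 = 45160 mm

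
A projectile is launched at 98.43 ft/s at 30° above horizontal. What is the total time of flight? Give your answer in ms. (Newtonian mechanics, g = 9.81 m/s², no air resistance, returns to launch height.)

v₀ = 98.43 ft/s × 0.3048 = 30.0015 m/s
T = 2 × v₀ × sin(θ) / g = 2 × 30.0015 × sin(30°) / 9.81 = 2 × 30.0015 × 0.5 / 9.81 = 3.05826 s
T = 3.05826 s / 0.001 = 3058 ms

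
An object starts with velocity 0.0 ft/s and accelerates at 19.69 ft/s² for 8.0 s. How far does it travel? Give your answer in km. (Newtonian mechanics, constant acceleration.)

v₀ = 0.0 ft/s × 0.3048 = 0.0 m/s
a = 19.69 ft/s² × 0.3048 = 6.00151 m/s²
d = v₀ × t + ½ × a × t² = 0.0 × 8.0 + 0.5 × 6.00151 × 8.0² = 192.048 m
d = 192.048 m / 1000.0 = 0.192 km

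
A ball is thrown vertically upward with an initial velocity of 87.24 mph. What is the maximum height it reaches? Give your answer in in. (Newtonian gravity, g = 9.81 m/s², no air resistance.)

v₀ = 87.24 mph × 0.44704 = 38.9998 m/s
h_max = v₀² / (2g) = 38.9998² / (2 × 9.81) = 1520.98 / 19.62 = 77.5219 m
h_max = 77.5219 m / 0.0254 = 3052 in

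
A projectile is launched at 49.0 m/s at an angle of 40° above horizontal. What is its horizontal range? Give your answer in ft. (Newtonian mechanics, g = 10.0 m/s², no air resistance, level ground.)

R = v₀² × sin(2θ) / g = 49.0² × sin(2 × 40°) / 10.0 = 2401.0 × 0.984808 / 10.0 = 236.452 m
R = 236.452 m / 0.3048 = 775.8 ft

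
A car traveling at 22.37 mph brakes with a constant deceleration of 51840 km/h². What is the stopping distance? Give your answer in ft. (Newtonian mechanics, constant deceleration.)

v₀ = 22.37 mph × 0.44704 = 10.0003 m/s
a = 51840 km/h² × 7.716049382716049e-05 = 4.0 m/s²
d = v₀² / (2a) = 10.0003² / (2 × 4.0) = 100.006 / 8.0 = 12.5008 m
d = 12.5008 m / 0.3048 = 41.01 ft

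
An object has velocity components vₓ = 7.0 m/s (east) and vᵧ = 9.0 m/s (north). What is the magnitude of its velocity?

|v| = √(vₓ² + vᵧ²) = √(7.0² + 9.0²) = √(130.0) = 11.4 m/s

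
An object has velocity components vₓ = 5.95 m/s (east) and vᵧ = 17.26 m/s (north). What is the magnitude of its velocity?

|v| = √(vₓ² + vᵧ²) = √(5.95² + 17.26²) = √(333.3101) = 18.26 m/s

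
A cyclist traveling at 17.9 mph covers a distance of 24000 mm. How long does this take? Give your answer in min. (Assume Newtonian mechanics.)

d = 24000 mm × 0.001 = 24.0 m
v = 17.9 mph × 0.44704 = 8.00202 m/s
t = d / v = 24.0 / 8.00202 = 2.99924 s
t = 2.99924 s / 60.0 = 0.04999 min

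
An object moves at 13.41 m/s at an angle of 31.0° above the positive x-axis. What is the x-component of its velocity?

vₓ = v cos(θ) = 13.41 × cos(31.0°) = 11.49 m/s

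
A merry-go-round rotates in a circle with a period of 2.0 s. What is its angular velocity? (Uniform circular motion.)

ω = 2π/T = 2π/2.0 = 3.1416 rad/s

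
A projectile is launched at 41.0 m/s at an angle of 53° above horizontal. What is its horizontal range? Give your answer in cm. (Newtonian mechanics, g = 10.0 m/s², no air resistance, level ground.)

R = v₀² × sin(2θ) / g = 41.0² × sin(2 × 53°) / 10.0 = 1681.0 × 0.961262 / 10.0 = 161.588 m
R = 161.588 m / 0.01 = 16160 cm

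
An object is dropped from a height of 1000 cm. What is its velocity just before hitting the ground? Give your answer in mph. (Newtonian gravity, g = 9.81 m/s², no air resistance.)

h = 1000 cm × 0.01 = 10.0 m
v = √(2gh) = √(2 × 9.81 × 10.0) = 14.0071 m/s
v = 14.0071 m/s / 0.44704 = 31.33 mph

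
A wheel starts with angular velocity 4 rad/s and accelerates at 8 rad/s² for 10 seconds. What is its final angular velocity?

ω = ω₀ + αt = 4 + 8 × 10 = 84 rad/s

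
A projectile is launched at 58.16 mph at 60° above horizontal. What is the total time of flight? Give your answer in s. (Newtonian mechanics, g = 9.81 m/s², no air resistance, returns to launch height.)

v₀ = 58.16 mph × 0.44704 = 25.9998 m/s
T = 2 × v₀ × sin(θ) / g = 2 × 25.9998 × sin(60°) / 9.81 = 2 × 25.9998 × 0.866025 / 9.81 = 4.591 s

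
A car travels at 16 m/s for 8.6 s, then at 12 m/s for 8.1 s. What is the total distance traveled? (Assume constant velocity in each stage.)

d₁ = v₁t₁ = 16 × 8.6 = 137.6 m
d₂ = v₂t₂ = 12 × 8.1 = 97.2 m
d_total = 137.6 + 97.2 = 234.8 m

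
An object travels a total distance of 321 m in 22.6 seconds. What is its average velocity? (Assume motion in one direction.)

v_avg = Δd / Δt = 321 / 22.6 = 14.2 m/s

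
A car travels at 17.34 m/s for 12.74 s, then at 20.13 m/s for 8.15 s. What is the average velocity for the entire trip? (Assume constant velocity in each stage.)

d₁ = v₁t₁ = 17.34 × 12.74 = 220.9116 m
d₂ = v₂t₂ = 20.13 × 8.15 = 164.0595 m
d_total = 384.9711 m, t_total = 20.89 s
v_avg = d_total/t_total = 384.9711/20.89 = 18.43 m/s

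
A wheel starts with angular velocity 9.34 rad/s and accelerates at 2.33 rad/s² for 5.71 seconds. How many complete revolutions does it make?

θ = ω₀t + ½αt² = 9.34×5.71 + ½×2.33×5.71² = 91.3151765 rad
Total revolutions = θ/(2π) = 91.3151765/(2π) = 14.53
Complete revolutions = ⌊14.53⌋ = 14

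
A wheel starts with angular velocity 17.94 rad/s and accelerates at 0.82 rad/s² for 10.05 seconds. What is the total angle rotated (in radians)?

θ = ω₀t + ½αt² = 17.94×10.05 + ½×0.82×10.05² = 221.71 rad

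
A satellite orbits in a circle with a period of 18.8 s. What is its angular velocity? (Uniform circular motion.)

ω = 2π/T = 2π/18.8 = 0.3342 rad/s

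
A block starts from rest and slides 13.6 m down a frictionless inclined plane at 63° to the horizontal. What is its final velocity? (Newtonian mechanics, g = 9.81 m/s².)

a = g sin(θ) = 9.81 × sin(63°) = 8.7408 m/s²
v = √(2ad) = √(2 × 8.7408 × 13.6) = 15.42 m/s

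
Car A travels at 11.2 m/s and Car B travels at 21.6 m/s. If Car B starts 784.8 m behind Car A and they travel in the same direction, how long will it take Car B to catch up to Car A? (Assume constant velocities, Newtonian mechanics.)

Relative speed: v_rel = 21.6 - 11.2 = 10.4 m/s
Time to catch: t = d₀/v_rel = 784.8/10.4 = 75.46 s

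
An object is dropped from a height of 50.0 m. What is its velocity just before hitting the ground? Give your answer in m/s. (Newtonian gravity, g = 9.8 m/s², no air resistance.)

v = √(2gh) = √(2 × 9.8 × 50.0) = 31.3 m/s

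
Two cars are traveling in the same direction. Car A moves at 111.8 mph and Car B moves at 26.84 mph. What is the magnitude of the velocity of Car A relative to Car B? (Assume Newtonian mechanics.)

v_rel = |v_A - v_B| = |111.8 - 26.84| = 84.96 mph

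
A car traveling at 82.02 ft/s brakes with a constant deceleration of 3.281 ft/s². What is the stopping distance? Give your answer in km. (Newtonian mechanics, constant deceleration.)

v₀ = 82.02 ft/s × 0.3048 = 24.9997 m/s
a = 3.281 ft/s² × 0.3048 = 1.00005 m/s²
d = v₀² / (2a) = 24.9997² / (2 × 1.00005) = 624.985 / 2.0001 = 312.477 m
d = 312.477 m / 1000.0 = 0.3125 km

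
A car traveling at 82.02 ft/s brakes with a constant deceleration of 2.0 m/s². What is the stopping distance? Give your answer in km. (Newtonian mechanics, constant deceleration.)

v₀ = 82.02 ft/s × 0.3048 = 24.9997 m/s
d = v₀² / (2a) = 24.9997² / (2 × 2.0) = 624.985 / 4.0 = 156.246 m
d = 156.246 m / 1000.0 = 0.1562 km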